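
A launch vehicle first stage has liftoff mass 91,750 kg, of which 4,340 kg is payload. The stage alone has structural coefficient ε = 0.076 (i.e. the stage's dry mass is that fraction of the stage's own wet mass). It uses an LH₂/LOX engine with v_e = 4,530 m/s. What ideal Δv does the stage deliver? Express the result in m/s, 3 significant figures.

Δv ≈ 9620 m/s

Stage wet mass = m₀ − payload = 91,750 − 4,340 = 87,410 kg.
Stage dry mass = ε × stage wet mass = 0.076 × 87,410 = 6,643.16 kg.
Burnout mass m_f = stage dry + payload = 6,643.16 + 4,340 = 10,983.16 kg.
Δv = v_e · ln(91,750/10,983.16) = 4530.0 × ln(8.354) = 4530.0 × 2.1227 ≈ 9616 m/s.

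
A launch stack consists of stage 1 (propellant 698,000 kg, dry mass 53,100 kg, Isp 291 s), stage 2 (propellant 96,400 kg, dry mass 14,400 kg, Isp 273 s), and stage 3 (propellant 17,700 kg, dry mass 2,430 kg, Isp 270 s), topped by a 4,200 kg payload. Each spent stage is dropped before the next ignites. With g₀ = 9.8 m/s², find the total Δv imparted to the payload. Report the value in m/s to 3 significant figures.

Δv ≈ 11200 m/s

Ignition mass of stage 1 = 698,000+53,100 + 96,400+14,400 + 17,700+2,430 + 4,200 = 886,230 kg.
Stage 1: m₀ = 886,230 kg, m_f = 886,230 − 698,000 = 188,230 kg; Δv = 291×9.8×ln(4.708) = 2851.8×1.5493 ≈ 4418 m/s.
Stage 2: m₀ = 135,130 kg, m_f = 135,130 − 96,400 = 38,730 kg; Δv = 273×9.8×ln(3.489) = 2675.4×1.2496 ≈ 3343 m/s.
Stage 3: m₀ = 24,330 kg, m_f = 24,330 − 17,700 = 6,630 kg; Δv = 270×9.8×ln(3.67) = 2646.0×1.3001 ≈ 3440 m/s.
Total Δv = 4418 + 3343 + 3440 = 11201 m/s.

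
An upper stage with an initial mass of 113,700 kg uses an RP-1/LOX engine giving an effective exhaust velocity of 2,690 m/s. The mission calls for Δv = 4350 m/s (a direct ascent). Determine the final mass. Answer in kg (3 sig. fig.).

From the ideal rocket equation, m₀/m_f = exp(Δv / v_e) = exp(4350 / 2690.0) = exp(1.6171) = 5.0385.
m_f = m₀ / 5.0385 = 113,700 / 5.0385 = 22,566.2 kg.

final mass ≈ 22600 kg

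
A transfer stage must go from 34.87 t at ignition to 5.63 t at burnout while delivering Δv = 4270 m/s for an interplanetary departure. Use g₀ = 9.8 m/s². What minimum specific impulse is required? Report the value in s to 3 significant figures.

ln(m₀/m_f) = ln(34870/5630) = ln(6.194) = 1.8235.
By the Tsiolkovsky rocket equation, v_e = Δv / ln(m₀/m_f) = 4270 / 1.8235 = 2341.6 m/s.
Isp = v_e / g₀ = 2341.6 / 9.8 = 238.9 s.

Isp ≈ 239 s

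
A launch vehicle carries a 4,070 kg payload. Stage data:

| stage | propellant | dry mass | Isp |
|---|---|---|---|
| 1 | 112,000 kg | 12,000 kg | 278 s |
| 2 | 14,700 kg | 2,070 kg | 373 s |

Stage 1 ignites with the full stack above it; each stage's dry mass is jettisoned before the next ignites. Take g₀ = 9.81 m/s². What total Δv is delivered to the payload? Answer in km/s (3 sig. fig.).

Δv ≈ 8.52 km/s

Ignition mass of stage 1 = 112,000+12,000 + 14,700+2,070 + 4,070 = 144,840 kg.
Stage 1: m₀ = 144,840 kg, m_f = 144,840 − 112,000 = 32,840 kg; Δv = 278×9.81×ln(4.41) = 2727.2×1.4840 ≈ 4047 m/s.
Stage 2: m₀ = 20,840 kg, m_f = 20,840 − 14,700 = 6,140 kg; Δv = 373×9.81×ln(3.394) = 3659.1×1.2220 ≈ 4472 m/s.
Total Δv = 4047 + 4472 = 8519 m/s.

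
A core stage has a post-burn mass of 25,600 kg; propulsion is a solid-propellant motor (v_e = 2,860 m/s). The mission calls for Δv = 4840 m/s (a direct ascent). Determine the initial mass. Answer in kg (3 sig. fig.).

initial mass ≈ 139000 kg

Rocket equation: m₀/m_f = exp(Δv / v_e) = exp(4840 / 2860.0) = exp(1.6923) = 5.4320.
m₀ = m_f × 5.4320 = 25,600 × 5.4320 = 139,059 kg.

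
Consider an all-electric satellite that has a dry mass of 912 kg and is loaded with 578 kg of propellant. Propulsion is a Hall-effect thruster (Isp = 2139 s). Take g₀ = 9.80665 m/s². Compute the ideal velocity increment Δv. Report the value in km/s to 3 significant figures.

v_e = Isp · g₀ = 2139 × 9.80665 = 20976.4 m/s.
m₀ = m_dry + m_prop = 912 + 578 = 1,490 kg.
Rocket equation: Δv = v_e · ln(m₀/m_f) = 20976.4 × ln(1.634) = 20976.4 × 0.4909 ≈ 10297.1 m/s.

Δv ≈ 10.3 km/s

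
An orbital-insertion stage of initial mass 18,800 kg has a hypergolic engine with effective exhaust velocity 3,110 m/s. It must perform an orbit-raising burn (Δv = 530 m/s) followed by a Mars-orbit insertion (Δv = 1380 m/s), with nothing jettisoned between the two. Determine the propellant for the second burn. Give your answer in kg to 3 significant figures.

propellant for the second burn ≈ 5680 kg

After the first burn: m = 18800 × exp(−530/3110.0) = 18800 × 0.84331 = 15,854.2 kg.
After the second burn: m = 15,854.2 × exp(−1380/3110.0) = 15,854.2 × 0.64164 = 10,172.7 kg.
Second-burn propellant = 15,854.2 − 10,172.7 = 5,681.5 kg.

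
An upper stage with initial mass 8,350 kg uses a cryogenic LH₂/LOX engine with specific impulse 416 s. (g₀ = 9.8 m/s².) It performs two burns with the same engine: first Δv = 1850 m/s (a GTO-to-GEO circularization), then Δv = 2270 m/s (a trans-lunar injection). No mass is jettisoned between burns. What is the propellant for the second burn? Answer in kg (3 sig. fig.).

v_e = Isp · g₀ = 416 × 9.8 = 4076.8 m/s.
After the first burn: m = 8350 × exp(−1850/4076.8) = 8350 × 0.63522 = 5,304.09 kg.
After the second burn: m = 5,304.09 × exp(−2270/4076.8) = 5,304.09 × 0.57303 = 3,039.4 kg.
Second-burn propellant = 5,304.09 − 3,039.4 = 2,264.69 kg.

propellant for the second burn ≈ 2260 kg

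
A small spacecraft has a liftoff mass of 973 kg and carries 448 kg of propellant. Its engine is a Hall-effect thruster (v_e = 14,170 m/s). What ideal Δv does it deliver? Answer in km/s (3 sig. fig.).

m_f = m₀ − m_prop = 973 − 448 = 525 kg.
Δv = v_e · ln(m₀/m_f) = 14170.0 × ln(1.853) = 14170.0 × 0.6170 ≈ 8742.7 m/s.

Δv ≈ 8.74 km/s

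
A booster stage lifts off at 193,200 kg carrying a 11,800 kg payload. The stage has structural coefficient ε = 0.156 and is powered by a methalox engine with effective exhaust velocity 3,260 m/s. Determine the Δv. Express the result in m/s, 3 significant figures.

Stage wet mass = m₀ − payload = 193,200 − 11,800 = 181,400 kg.
Stage dry mass = ε × stage wet mass = 0.156 × 181,400 = 28,298.4 kg.
Burnout mass m_f = stage dry + payload = 28,298.4 + 11,800 = 40,098.4 kg.
Rocket equation: Δv = v_e · ln(193,200/40,098.4) = 3260.0 × ln(4.818) = 3260.0 × 1.5724 ≈ 5126 m/s.

Δv ≈ 5130 m/s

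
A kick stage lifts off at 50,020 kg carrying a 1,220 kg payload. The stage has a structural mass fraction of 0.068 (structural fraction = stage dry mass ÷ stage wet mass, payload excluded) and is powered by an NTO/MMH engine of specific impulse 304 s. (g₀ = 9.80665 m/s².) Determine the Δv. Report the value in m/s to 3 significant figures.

Δv ≈ 7150 m/s

Stage wet mass = m₀ − payload = 50,020 − 1,220 = 48,800 kg.
Stage dry mass = ε × stage wet mass = 0.068 × 48,800 = 3,318.4 kg.
Burnout mass m_f = stage dry + payload = 3,318.4 + 1,220 = 4,538.4 kg.
v_e = Isp · g₀ = 304 × 9.80665 = 2981.2 m/s.
Rocket equation: Δv = v_e · ln(50,020/4,538.4) = 2981.2 × ln(11.02) = 2981.2 × 2.3998 ≈ 7154 m/s.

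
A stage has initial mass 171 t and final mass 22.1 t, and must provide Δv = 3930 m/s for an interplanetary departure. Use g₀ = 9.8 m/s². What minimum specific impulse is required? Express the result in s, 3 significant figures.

Isp ≈ 196 s

ln(m₀/m_f) = ln(171000/22100) = ln(7.738) = 2.0461.
Using Δv = v_e ln(m₀/m_f): v_e = Δv / ln(m₀/m_f) = 3930 / 2.0461 = 1920.7 m/s.
Isp = v_e / g₀ = 1920.7 / 9.8 = 196.0 s.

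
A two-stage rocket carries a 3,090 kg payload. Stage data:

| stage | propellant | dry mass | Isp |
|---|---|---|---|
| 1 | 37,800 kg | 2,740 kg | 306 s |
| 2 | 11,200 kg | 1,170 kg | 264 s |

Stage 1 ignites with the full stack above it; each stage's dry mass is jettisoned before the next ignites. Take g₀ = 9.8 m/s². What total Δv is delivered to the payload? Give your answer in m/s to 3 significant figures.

Ignition mass of stage 1 = 37,800+2,740 + 11,200+1,170 + 3,090 = 56,000 kg.
Stage 1: m₀ = 56,000 kg, m_f = 56,000 − 37,800 = 18,200 kg; Δv = 306×9.8×ln(3.077) = 2998.8×1.1239 ≈ 3370 m/s.
Stage 2: m₀ = 15,460 kg, m_f = 15,460 − 11,200 = 4,260 kg; Δv = 264×9.8×ln(3.629) = 2587.2×1.2890 ≈ 3335 m/s.
Total Δv = 3370 + 3335 = 6705 m/s.

Δv ≈ 6710 m/s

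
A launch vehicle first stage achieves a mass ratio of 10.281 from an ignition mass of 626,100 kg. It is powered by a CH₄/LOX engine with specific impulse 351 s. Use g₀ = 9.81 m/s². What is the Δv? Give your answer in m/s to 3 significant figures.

v_e = Isp · g₀ = 351 × 9.81 = 3443.3 m/s.
From the ideal rocket equation, Δv = v_e · ln(10.281) = 3443.3 × 2.3303 ≈ 8023.9 m/s.

Δv ≈ 8020 m/s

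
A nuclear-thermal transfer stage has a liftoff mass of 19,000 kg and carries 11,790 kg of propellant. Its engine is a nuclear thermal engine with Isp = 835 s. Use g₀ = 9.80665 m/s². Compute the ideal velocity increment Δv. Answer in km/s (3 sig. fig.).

v_e = Isp · g₀ = 835 × 9.80665 = 8188.6 m/s.
m_f = m₀ − m_prop = 19,000 − 11,790 = 7,210 kg.
Rocket equation: Δv = v_e · ln(m₀/m_f) = 8188.6 × ln(2.635) = 8188.6 × 0.9690 ≈ 7934.5 m/s.

Δv ≈ 7.93 km/s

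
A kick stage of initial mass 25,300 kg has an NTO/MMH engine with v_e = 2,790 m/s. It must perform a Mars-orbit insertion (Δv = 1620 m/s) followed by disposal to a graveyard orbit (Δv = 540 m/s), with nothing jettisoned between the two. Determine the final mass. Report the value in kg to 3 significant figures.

After the first burn: m = 25300 × exp(−1620/2790.0) = 25300 × 0.55954 = 14,156.4 kg.
After the second burn: m = 14,156.4 × exp(−540/2790.0) = 14,156.4 × 0.82403 = 11,665.3 kg.

final mass ≈ 11700 kg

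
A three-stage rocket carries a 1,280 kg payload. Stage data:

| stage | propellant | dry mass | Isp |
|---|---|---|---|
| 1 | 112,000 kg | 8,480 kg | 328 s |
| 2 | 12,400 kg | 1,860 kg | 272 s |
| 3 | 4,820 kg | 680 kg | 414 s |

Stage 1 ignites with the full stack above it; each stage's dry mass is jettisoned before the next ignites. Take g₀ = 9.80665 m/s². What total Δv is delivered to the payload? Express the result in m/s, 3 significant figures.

Δv ≈ 12500 m/s

Ignition mass of stage 1 = 112,000+8,480 + 12,400+1,860 + 4,820+680 + 1,280 = 141,520 kg.
Stage 1: m₀ = 141,520 kg, m_f = 141,520 − 112,000 = 29,520 kg; Δv = 328×9.80665×ln(4.794) = 3216.6×1.5674 ≈ 5042 m/s.
Stage 2: m₀ = 21,040 kg, m_f = 21,040 − 12,400 = 8,640 kg; Δv = 272×9.80665×ln(2.435) = 2667.4×0.8900 ≈ 2374 m/s.
Stage 3: m₀ = 6,780 kg, m_f = 6,780 − 4,820 = 1,960 kg; Δv = 414×9.80665×ln(3.459) = 4060.0×1.2410 ≈ 5039 m/s.
Total Δv = 5042 + 2374 + 5039 = 12455 m/s.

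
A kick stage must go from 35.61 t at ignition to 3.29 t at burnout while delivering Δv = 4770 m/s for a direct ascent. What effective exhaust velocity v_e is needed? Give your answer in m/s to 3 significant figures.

ln(m₀/m_f) = ln(35610/3290) = ln(10.82) = 2.3817.
By the Tsiolkovsky rocket equation, v_e = Δv / ln(m₀/m_f) = 4770 / 2.3817 = 2002.7 m/s.

v_e ≈ 2000 m/s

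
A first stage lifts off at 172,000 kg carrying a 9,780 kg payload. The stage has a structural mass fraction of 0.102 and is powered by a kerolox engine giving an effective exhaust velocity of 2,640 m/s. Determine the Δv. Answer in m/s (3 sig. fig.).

Δv ≈ 4960 m/s

Stage wet mass = m₀ − payload = 172,000 − 9,780 = 162,220 kg.
Stage dry mass = ε × stage wet mass = 0.102 × 162,220 = 16,546.4 kg.
Burnout mass m_f = stage dry + payload = 16,546.4 + 9,780 = 26,326.4 kg.
Using Δv = v_e ln(m₀/m_f): Δv = v_e · ln(172,000/26,326.4) = 2640.0 × ln(6.533) = 2640.0 × 1.8769 ≈ 4955 m/s.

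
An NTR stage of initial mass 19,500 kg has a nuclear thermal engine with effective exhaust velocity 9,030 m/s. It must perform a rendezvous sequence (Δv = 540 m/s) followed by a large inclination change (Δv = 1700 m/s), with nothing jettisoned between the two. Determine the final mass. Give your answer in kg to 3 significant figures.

After the first burn: m = 19500 × exp(−540/9030.0) = 19500 × 0.94195 = 18,368 kg.
After the second burn: m = 18,368 × exp(−1700/9030.0) = 18,368 × 0.82840 = 15,216.1 kg.

final mass ≈ 15200 kg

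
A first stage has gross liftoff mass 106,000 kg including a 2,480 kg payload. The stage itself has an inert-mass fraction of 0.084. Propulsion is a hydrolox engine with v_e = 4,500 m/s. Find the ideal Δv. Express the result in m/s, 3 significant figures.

Δv ≈ 10100 m/s

Stage wet mass = m₀ − payload = 106,000 − 2,480 = 103,520 kg.
Stage dry mass = ε × stage wet mass = 0.084 × 103,520 = 8,695.68 kg.
Burnout mass m_f = stage dry + payload = 8,695.68 + 2,480 = 11,175.68 kg.
Using Δv = v_e ln(m₀/m_f): Δv = v_e · ln(106,000/11,175.68) = 4500.0 × ln(9.485) = 4500.0 × 2.2497 ≈ 10124 m/s.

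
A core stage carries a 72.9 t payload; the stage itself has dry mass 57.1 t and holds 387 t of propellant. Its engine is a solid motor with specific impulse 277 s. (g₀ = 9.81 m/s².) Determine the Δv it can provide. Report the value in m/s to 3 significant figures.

Δv ≈ 3750 m/s

v_e = Isp · g₀ = 277 × 9.81 = 2717.4 m/s.
m₀ = payload + dry + propellant = 72.9 + 57.1 + 387 = 517 t.
m_f = payload + dry = 72.9 + 57.1 = 130 t.
By the Tsiolkovsky rocket equation, Δv = v_e · ln(m₀/m_f) = 2717.4 × ln(3.977) = 2717.4 × 1.3805 ≈ 3751.4 m/s.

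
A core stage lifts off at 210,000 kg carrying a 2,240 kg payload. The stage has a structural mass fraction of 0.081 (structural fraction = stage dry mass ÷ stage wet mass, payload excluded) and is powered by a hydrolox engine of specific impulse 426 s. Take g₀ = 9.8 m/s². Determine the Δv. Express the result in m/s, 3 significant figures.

Δv ≈ 10000 m/s

Stage wet mass = m₀ − payload = 210,000 − 2,240 = 207,760 kg.
Stage dry mass = ε × stage wet mass = 0.081 × 207,760 = 16,828.6 kg.
Burnout mass m_f = stage dry + payload = 16,828.6 + 2,240 = 19,068.6 kg.
v_e = Isp · g₀ = 426 × 9.8 = 4174.8 m/s.
From the ideal rocket equation, Δv = v_e · ln(210,000/19,068.6) = 4174.8 × ln(11.01) = 4174.8 × 2.3991 ≈ 10016 m/s.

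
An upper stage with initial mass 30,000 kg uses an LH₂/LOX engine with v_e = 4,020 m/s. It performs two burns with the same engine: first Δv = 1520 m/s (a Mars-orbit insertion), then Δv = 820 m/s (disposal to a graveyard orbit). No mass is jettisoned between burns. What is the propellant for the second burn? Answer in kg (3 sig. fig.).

After the first burn: m = 30000 × exp(−1520/4020.0) = 30000 × 0.68516 = 20,554.8 kg.
After the second burn: m = 20,554.8 × exp(−820/4020.0) = 20,554.8 × 0.81548 = 16,762 kg.
Second-burn propellant = 20,554.8 − 16,762 = 3,792.8 kg.

propellant for the second burn ≈ 3790 kg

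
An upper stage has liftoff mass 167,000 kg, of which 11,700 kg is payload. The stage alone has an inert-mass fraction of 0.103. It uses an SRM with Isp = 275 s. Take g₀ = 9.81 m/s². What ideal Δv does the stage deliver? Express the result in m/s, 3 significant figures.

Stage wet mass = m₀ − payload = 167,000 − 11,700 = 155,300 kg.
Stage dry mass = ε × stage wet mass = 0.103 × 155,300 = 15,995.9 kg.
Burnout mass m_f = stage dry + payload = 15,995.9 + 11,700 = 27,695.9 kg.
v_e = Isp · g₀ = 275 × 9.81 = 2697.8 m/s.
Δv = v_e · ln(167,000/27,695.9) = 2697.8 × ln(6.03) = 2697.8 × 1.7967 ≈ 4847 m/s.

Δv ≈ 4850 m/s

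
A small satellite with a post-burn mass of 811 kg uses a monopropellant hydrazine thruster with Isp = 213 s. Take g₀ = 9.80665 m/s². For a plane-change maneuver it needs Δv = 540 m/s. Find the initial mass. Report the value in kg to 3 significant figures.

v_e = Isp · g₀ = 213 × 9.80665 = 2088.8 m/s.
Using Δv = v_e ln(m₀/m_f): m₀/m_f = exp(Δv / v_e) = exp(540 / 2088.8) = exp(0.2585) = 1.2950.
m₀ = m_f × 1.2950 = 811 × 1.2950 = 1,050.25 kg.

initial mass ≈ 1050 kg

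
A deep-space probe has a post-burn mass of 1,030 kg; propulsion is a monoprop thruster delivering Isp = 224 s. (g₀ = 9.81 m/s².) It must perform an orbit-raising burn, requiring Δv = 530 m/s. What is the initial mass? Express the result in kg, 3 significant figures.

initial mass ≈ 1310 kg

v_e = Isp · g₀ = 224 × 9.81 = 2197.4 m/s.
m₀/m_f = exp(Δv / v_e) = exp(530 / 2197.4) = exp(0.2412) = 1.2728.
m₀ = m_f × 1.2728 = 1,030 × 1.2728 = 1,310.98 kg.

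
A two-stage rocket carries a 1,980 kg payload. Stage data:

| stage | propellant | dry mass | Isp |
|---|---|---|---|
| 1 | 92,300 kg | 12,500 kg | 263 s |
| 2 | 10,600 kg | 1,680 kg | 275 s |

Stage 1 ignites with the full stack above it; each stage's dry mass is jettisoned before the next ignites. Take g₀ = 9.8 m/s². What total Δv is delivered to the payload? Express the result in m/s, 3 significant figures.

Δv ≈ 7510 m/s

Ignition mass of stage 1 = 92,300+12,500 + 10,600+1,680 + 1,980 = 119,060 kg.
Stage 1: m₀ = 119,060 kg, m_f = 119,060 − 92,300 = 26,760 kg; Δv = 263×9.8×ln(4.449) = 2577.4×1.4927 ≈ 3847 m/s.
Stage 2: m₀ = 14,260 kg, m_f = 14,260 − 10,600 = 3,660 kg; Δv = 275×9.8×ln(3.896) = 2695.0×1.3600 ≈ 3665 m/s.
Total Δv = 3847 + 3665 = 7512 m/s.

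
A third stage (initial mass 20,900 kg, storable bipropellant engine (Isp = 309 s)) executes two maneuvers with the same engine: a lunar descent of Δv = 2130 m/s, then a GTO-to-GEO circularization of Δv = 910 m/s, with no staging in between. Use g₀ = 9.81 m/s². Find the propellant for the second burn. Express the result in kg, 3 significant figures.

propellant for the second burn ≈ 2680 kg

v_e = Isp · g₀ = 309 × 9.81 = 3031.3 m/s.
After the first burn: m = 20900 × exp(−2130/3031.3) = 20900 × 0.49526 = 10,350.9 kg.
After the second burn: m = 10,350.9 × exp(−910/3031.3) = 10,350.9 × 0.74067 = 7,666.6 kg.
Second-burn propellant = 10,350.9 − 7,666.6 = 2,684.3 kg.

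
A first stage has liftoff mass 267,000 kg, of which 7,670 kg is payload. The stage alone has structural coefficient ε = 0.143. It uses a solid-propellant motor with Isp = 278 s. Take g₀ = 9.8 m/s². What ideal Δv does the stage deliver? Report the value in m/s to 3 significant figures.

Stage wet mass = m₀ − payload = 267,000 − 7,670 = 259,330 kg.
Stage dry mass = ε × stage wet mass = 0.143 × 259,330 = 37,084.2 kg.
Burnout mass m_f = stage dry + payload = 37,084.2 + 7,670 = 44,754.2 kg.
v_e = Isp · g₀ = 278 × 9.8 = 2724.4 m/s.
From the ideal rocket equation, Δv = v_e · ln(267,000/44,754.2) = 2724.4 × ln(5.966) = 2724.4 × 1.7861 ≈ 4866 m/s.

Δv ≈ 4870 m/s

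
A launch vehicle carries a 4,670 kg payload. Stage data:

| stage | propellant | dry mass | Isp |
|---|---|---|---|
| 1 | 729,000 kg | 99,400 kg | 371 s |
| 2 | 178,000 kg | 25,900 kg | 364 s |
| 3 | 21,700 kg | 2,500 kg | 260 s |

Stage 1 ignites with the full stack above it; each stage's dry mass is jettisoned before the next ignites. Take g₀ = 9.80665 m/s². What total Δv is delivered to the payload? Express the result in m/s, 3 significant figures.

Ignition mass of stage 1 = 729,000+99,400 + 178,000+25,900 + 21,700+2,500 + 4,670 = 1,061,170 kg.
Stage 1: m₀ = 1,061,170 kg, m_f = 1,061,170 − 729,000 = 332,170 kg; Δv = 371×9.80665×ln(3.195) = 3638.3×1.1615 ≈ 4226 m/s.
Stage 2: m₀ = 232,770 kg, m_f = 232,770 − 178,000 = 54,770 kg; Δv = 364×9.80665×ln(4.25) = 3569.6×1.4469 ≈ 5165 m/s.
Stage 3: m₀ = 28,870 kg, m_f = 28,870 − 21,700 = 7,170 kg; Δv = 260×9.80665×ln(4.026) = 2549.7×1.3929 ≈ 3552 m/s.
Total Δv = 4226 + 5165 + 3552 = 12943 m/s.

Δv ≈ 12900 m/s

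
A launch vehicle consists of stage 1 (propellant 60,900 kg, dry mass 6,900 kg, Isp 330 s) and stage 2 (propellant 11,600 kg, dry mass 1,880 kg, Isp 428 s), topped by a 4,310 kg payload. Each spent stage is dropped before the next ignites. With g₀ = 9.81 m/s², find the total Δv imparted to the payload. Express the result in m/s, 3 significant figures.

Δv ≈ 8460 m/s

Ignition mass of stage 1 = 60,900+6,900 + 11,600+1,880 + 4,310 = 85,590 kg.
Stage 1: m₀ = 85,590 kg, m_f = 85,590 − 60,900 = 24,690 kg; Δv = 330×9.81×ln(3.467) = 3237.3×1.2432 ≈ 4025 m/s.
Stage 2: m₀ = 17,790 kg, m_f = 17,790 − 11,600 = 6,190 kg; Δv = 428×9.81×ln(2.874) = 4198.7×1.0557 ≈ 4433 m/s.
Total Δv = 4025 + 4433 = 8458 m/s.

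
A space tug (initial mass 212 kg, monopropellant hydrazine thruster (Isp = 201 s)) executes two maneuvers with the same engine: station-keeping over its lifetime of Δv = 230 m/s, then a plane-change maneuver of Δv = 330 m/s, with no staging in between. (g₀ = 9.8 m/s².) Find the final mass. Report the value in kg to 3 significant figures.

final mass ≈ 160 kg

v_e = Isp · g₀ = 201 × 9.8 = 1969.8 m/s.
After the first burn: m = 212 × exp(−230/1969.8) = 212 × 0.88980 = 188.638 kg.
After the second burn: m = 188.638 × exp(−330/1969.8) = 188.638 × 0.84575 = 159.541 kg.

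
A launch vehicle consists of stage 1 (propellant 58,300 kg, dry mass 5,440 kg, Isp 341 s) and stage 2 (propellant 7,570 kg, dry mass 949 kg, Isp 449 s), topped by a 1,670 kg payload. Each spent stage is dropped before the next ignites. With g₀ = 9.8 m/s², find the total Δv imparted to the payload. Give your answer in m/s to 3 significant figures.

Δv ≈ 11200 m/s

Ignition mass of stage 1 = 58,300+5,440 + 7,570+949 + 1,670 = 73,929 kg.
Stage 1: m₀ = 73,929 kg, m_f = 73,929 − 58,300 = 15,629 kg; Δv = 341×9.8×ln(4.73) = 3341.8×1.5540 ≈ 5193 m/s.
Stage 2: m₀ = 10,189 kg, m_f = 10,189 − 7,570 = 2,619 kg; Δv = 449×9.8×ln(3.89) = 4400.2×1.3585 ≈ 5978 m/s.
Total Δv = 5193 + 5978 = 11171 m/s.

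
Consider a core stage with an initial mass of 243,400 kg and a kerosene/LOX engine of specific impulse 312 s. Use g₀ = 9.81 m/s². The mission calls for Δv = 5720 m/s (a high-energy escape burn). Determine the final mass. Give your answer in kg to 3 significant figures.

v_e = Isp · g₀ = 312 × 9.81 = 3060.7 m/s.
m₀/m_f = exp(Δv / v_e) = exp(5720 / 3060.7) = exp(1.8688) = 6.4808.
m_f = m₀ / 6.4808 = 243,400 / 6.4808 = 37,557.1 kg.

final mass ≈ 37600 kg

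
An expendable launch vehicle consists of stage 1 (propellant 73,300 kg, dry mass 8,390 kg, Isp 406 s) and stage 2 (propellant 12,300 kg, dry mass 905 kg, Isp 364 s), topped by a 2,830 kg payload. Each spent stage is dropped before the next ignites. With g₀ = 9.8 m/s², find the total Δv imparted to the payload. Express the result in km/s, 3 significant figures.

Ignition mass of stage 1 = 73,300+8,390 + 12,300+905 + 2,830 = 97,725 kg.
Stage 1: m₀ = 97,725 kg, m_f = 97,725 − 73,300 = 24,425 kg; Δv = 406×9.8×ln(4.001) = 3978.8×1.3866 ≈ 5517 m/s.
Stage 2: m₀ = 16,035 kg, m_f = 16,035 − 12,300 = 3,735 kg; Δv = 364×9.8×ln(4.293) = 3567.2×1.4570 ≈ 5198 m/s.
Total Δv = 5517 + 5198 = 10715 m/s.

Δv ≈ 10.7 km/s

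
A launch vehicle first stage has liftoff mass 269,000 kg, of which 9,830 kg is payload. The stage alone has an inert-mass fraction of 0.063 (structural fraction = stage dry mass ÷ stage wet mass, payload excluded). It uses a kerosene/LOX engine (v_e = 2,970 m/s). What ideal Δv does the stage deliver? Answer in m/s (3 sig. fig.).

Stage wet mass = m₀ − payload = 269,000 − 9,830 = 259,170 kg.
Stage dry mass = ε × stage wet mass = 0.063 × 259,170 = 16,327.7 kg.
Burnout mass m_f = stage dry + payload = 16,327.7 + 9,830 = 26,157.7 kg.
Rocket equation: Δv = v_e · ln(269,000/26,157.7) = 2970.0 × ln(10.28) = 2970.0 × 2.3306 ≈ 6922 m/s.

Δv ≈ 6920 m/s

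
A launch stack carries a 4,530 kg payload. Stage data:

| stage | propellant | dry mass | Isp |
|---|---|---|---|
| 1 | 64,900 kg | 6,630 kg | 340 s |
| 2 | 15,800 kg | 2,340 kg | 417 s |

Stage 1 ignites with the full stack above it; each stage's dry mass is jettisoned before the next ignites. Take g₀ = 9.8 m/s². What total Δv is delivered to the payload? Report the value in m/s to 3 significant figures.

Ignition mass of stage 1 = 64,900+6,630 + 15,800+2,340 + 4,530 = 94,200 kg.
Stage 1: m₀ = 94,200 kg, m_f = 94,200 − 64,900 = 29,300 kg; Δv = 340×9.8×ln(3.215) = 3332.0×1.1678 ≈ 3891 m/s.
Stage 2: m₀ = 22,670 kg, m_f = 22,670 − 15,800 = 6,870 kg; Δv = 417×9.8×ln(3.3) = 4086.6×1.1939 ≈ 4879 m/s.
Total Δv = 3891 + 4879 = 8770 m/s.

Δv ≈ 8770 m/s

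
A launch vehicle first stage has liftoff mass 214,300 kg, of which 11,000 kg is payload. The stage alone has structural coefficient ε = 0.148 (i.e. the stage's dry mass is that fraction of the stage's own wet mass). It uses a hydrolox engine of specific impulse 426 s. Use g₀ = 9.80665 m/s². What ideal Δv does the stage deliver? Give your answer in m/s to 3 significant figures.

Δv ≈ 6900 m/s

Stage wet mass = m₀ − payload = 214,300 − 11,000 = 203,300 kg.
Stage dry mass = ε × stage wet mass = 0.148 × 203,300 = 30,088.4 kg.
Burnout mass m_f = stage dry + payload = 30,088.4 + 11,000 = 41,088.4 kg.
v_e = Isp · g₀ = 426 × 9.80665 = 4177.6 m/s.
By the Tsiolkovsky rocket equation, Δv = v_e · ln(214,300/41,088.4) = 4177.6 × ln(5.216) = 4177.6 × 1.6517 ≈ 6900 m/s.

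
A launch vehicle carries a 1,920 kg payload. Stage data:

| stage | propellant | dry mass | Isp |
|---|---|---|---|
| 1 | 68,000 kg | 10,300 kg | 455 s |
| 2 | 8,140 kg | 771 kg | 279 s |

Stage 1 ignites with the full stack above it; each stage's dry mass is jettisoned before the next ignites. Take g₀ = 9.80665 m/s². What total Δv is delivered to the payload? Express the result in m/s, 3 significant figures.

Ignition mass of stage 1 = 68,000+10,300 + 8,140+771 + 1,920 = 89,131 kg.
Stage 1: m₀ = 89,131 kg, m_f = 89,131 − 68,000 = 21,131 kg; Δv = 455×9.80665×ln(4.218) = 4462.0×1.4394 ≈ 6422 m/s.
Stage 2: m₀ = 10,831 kg, m_f = 10,831 − 8,140 = 2,691 kg; Δv = 279×9.80665×ln(4.025) = 2736.1×1.3925 ≈ 3810 m/s.
Total Δv = 6422 + 3810 = 10232 m/s.

Δv ≈ 10200 m/s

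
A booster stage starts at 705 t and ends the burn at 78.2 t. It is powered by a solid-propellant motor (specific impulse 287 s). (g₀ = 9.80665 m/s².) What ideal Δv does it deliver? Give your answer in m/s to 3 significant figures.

Δv ≈ 6190 m/s

v_e = Isp · g₀ = 287 × 9.80665 = 2814.5 m/s.
Rocket equation: Δv = v_e · ln(m₀/m_f) = 2814.5 × ln(9.015) = 2814.5 × 2.1989 ≈ 6188.9 m/s.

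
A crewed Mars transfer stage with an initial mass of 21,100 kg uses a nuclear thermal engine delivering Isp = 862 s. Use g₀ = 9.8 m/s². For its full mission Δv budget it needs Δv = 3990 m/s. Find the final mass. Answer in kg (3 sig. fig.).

final mass ≈ 13200 kg

v_e = Isp · g₀ = 862 × 9.8 = 8447.6 m/s.
Using Δv = v_e ln(m₀/m_f): m₀/m_f = exp(Δv / v_e) = exp(3990 / 8447.6) = exp(0.4723) = 1.6037.
m_f = m₀ / 1.6037 = 21,100 / 1.6037 = 13,157.1 kg.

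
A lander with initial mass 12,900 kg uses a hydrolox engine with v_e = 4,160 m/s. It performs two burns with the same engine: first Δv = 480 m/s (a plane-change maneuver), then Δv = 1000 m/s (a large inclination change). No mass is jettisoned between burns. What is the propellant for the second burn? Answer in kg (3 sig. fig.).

After the first burn: m = 12900 × exp(−480/4160.0) = 12900 × 0.89102 = 11,494.2 kg.
After the second burn: m = 11,494.2 × exp(−1000/4160.0) = 11,494.2 × 0.78633 = 9,038.23 kg.
Second-burn propellant = 11,494.2 − 9,038.23 = 2,455.97 kg.

propellant for the second burn ≈ 2460 kg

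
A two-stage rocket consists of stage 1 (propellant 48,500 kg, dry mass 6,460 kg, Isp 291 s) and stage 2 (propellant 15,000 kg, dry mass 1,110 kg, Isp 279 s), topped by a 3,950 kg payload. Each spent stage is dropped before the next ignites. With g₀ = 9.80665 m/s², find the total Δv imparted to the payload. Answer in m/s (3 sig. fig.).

Δv ≈ 6740 m/s

Ignition mass of stage 1 = 48,500+6,460 + 15,000+1,110 + 3,950 = 75,020 kg.
Stage 1: m₀ = 75,020 kg, m_f = 75,020 − 48,500 = 26,520 kg; Δv = 291×9.80665×ln(2.829) = 2853.7×1.0399 ≈ 2967 m/s.
Stage 2: m₀ = 20,060 kg, m_f = 20,060 − 15,000 = 5,060 kg; Δv = 279×9.80665×ln(3.964) = 2736.1×1.3774 ≈ 3769 m/s.
Total Δv = 2967 + 3769 = 6736 m/s.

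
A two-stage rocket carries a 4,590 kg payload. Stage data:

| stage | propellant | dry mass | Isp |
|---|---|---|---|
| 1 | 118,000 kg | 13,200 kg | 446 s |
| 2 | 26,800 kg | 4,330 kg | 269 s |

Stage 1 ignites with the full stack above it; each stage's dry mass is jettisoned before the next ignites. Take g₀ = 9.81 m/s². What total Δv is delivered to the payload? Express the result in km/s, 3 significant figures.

Ignition mass of stage 1 = 118,000+13,200 + 26,800+4,330 + 4,590 = 166,920 kg.
Stage 1: m₀ = 166,920 kg, m_f = 166,920 − 118,000 = 48,920 kg; Δv = 446×9.81×ln(3.412) = 4375.3×1.2273 ≈ 5370 m/s.
Stage 2: m₀ = 35,720 kg, m_f = 35,720 − 26,800 = 8,920 kg; Δv = 269×9.81×ln(4.004) = 2638.9×1.3874 ≈ 3661 m/s.
Total Δv = 5370 + 3661 = 9031 m/s.

Δv ≈ 9.03 km/s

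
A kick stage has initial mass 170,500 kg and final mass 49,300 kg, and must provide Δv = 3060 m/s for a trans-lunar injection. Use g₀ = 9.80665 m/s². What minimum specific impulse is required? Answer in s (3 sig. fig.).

Isp ≈ 251 s

ln(m₀/m_f) = ln(170500/49300) = ln(3.458) = 1.2408.
Rocket equation: v_e = Δv / ln(m₀/m_f) = 3060 / 1.2408 = 2466.1 m/s.
Isp = v_e / g₀ = 2466.1 / 9.80665 = 251.5 s.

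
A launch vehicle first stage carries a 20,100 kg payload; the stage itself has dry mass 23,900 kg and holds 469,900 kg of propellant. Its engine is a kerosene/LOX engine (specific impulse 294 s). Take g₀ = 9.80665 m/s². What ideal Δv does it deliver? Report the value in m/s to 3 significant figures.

Δv ≈ 7090 m/s

v_e = Isp · g₀ = 294 × 9.80665 = 2883.2 m/s.
m₀ = payload + dry + propellant = 20,100 + 23,900 + 469,900 = 513,900 kg.
m_f = payload + dry = 20,100 + 23,900 = 44,000 kg.
Using Δv = v_e ln(m₀/m_f): Δv = v_e · ln(m₀/m_f) = 2883.2 × ln(11.68) = 2883.2 × 2.4578 ≈ 7086.3 m/s.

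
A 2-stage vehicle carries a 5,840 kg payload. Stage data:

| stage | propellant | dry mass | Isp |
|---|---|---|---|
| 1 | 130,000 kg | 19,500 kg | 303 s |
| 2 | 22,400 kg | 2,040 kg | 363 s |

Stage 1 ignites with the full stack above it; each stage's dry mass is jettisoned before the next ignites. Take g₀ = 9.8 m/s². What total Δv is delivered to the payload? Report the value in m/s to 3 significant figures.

Δv ≈ 8600 m/s

Ignition mass of stage 1 = 130,000+19,500 + 22,400+2,040 + 5,840 = 179,780 kg.
Stage 1: m₀ = 179,780 kg, m_f = 179,780 − 130,000 = 49,780 kg; Δv = 303×9.8×ln(3.611) = 2969.4×1.2841 ≈ 3813 m/s.
Stage 2: m₀ = 30,280 kg, m_f = 30,280 − 22,400 = 7,880 kg; Δv = 363×9.8×ln(3.843) = 3557.4×1.3462 ≈ 4789 m/s.
Total Δv = 3813 + 4789 = 8602 m/s.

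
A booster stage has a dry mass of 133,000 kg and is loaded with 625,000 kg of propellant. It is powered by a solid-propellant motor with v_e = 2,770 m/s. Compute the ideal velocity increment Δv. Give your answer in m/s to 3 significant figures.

m₀ = m_dry + m_prop = 133,000 + 625,000 = 758,000 kg.
Using Δv = v_e ln(m₀/m_f): Δv = v_e · ln(m₀/m_f) = 2770.0 × ln(5.699) = 2770.0 × 1.7403 ≈ 4820.7 m/s.

Δv ≈ 4820 m/s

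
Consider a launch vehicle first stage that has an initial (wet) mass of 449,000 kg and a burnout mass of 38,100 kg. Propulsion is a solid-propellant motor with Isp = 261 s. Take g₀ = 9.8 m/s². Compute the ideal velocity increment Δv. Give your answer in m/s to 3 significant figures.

v_e = Isp · g₀ = 261 × 9.8 = 2557.8 m/s.
From the ideal rocket equation, Δv = v_e · ln(m₀/m_f) = 2557.8 × ln(11.78) = 2557.8 × 2.4668 ≈ 6309.6 m/s.

Δv ≈ 6310 m/s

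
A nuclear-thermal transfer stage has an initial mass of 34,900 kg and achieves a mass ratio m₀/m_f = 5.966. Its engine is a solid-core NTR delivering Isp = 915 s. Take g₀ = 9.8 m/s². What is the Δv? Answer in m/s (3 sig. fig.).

Δv ≈ 16000 m/s

v_e = Isp · g₀ = 915 × 9.8 = 8967.0 m/s.
Δv = v_e · ln(5.966) = 8967.0 × 1.7861 ≈ 16015.7 m/s.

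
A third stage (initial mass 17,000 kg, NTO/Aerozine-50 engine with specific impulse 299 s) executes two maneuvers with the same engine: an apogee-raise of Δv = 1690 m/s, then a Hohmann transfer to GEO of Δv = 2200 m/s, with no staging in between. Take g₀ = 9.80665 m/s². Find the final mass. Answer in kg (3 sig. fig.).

final mass ≈ 4510 kg

v_e = Isp · g₀ = 299 × 9.80665 = 2932.2 m/s.
After the first burn: m = 17000 × exp(−1690/2932.2) = 17000 × 0.56194 = 9,552.98 kg.
After the second burn: m = 9,552.98 × exp(−2200/2932.2) = 9,552.98 × 0.47223 = 4,511.2 kg.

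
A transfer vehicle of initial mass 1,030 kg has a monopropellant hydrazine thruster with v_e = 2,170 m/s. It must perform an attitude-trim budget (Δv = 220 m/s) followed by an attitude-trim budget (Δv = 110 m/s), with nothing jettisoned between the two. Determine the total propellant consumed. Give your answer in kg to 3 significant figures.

After the first burn: m = 1030 × exp(−220/2170.0) = 1030 × 0.90359 = 930.698 kg.
After the second burn: m = 930.698 × exp(−110/2170.0) = 930.698 × 0.95057 = 884.694 kg.
Total propellant = m₀ − m_final = 1030 − 884.694 = 145.306 kg.

total propellant consumed ≈ 145 kg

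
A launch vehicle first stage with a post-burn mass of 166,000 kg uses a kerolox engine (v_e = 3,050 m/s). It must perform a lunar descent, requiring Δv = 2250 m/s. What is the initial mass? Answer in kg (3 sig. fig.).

m₀/m_f = exp(Δv / v_e) = exp(2250 / 3050.0) = exp(0.7377) = 2.0911.
m₀ = m_f × 2.0911 = 166,000 × 2.0911 = 347,123 kg.

initial mass ≈ 347000 kg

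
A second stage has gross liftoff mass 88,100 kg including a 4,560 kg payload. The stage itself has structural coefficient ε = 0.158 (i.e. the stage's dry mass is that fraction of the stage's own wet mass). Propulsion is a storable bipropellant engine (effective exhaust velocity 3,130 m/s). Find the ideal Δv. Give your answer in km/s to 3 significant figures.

Δv ≈ 5.01 km/s

Stage wet mass = m₀ − payload = 88,100 − 4,560 = 83,540 kg.
Stage dry mass = ε × stage wet mass = 0.158 × 83,540 = 13,199.3 kg.
Burnout mass m_f = stage dry + payload = 13,199.3 + 4,560 = 17,759.3 kg.
Rocket equation: Δv = v_e · ln(88,100/17,759.3) = 3130.0 × ln(4.961) = 3130.0 × 1.6016 ≈ 5013 m/s.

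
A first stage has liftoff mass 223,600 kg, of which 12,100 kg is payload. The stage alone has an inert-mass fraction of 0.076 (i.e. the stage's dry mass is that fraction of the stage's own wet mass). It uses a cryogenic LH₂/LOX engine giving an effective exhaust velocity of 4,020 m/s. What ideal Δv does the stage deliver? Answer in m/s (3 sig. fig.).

Δv ≈ 8330 m/s

Stage wet mass = m₀ − payload = 223,600 − 12,100 = 211,500 kg.
Stage dry mass = ε × stage wet mass = 0.076 × 211,500 = 16,074 kg.
Burnout mass m_f = stage dry + payload = 16,074 + 12,100 = 28,174 kg.
By the Tsiolkovsky rocket equation, Δv = v_e · ln(223,600/28,174) = 4020.0 × ln(7.936) = 4020.0 × 2.0715 ≈ 8327 m/s.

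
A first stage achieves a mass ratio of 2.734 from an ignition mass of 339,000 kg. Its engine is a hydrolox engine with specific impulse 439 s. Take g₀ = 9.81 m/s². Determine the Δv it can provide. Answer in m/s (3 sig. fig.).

v_e = Isp · g₀ = 439 × 9.81 = 4306.6 m/s.
By the Tsiolkovsky rocket equation, Δv = v_e · ln(2.734) = 4306.6 × 1.0058 ≈ 4331.4 m/s.

Δv ≈ 4330 m/s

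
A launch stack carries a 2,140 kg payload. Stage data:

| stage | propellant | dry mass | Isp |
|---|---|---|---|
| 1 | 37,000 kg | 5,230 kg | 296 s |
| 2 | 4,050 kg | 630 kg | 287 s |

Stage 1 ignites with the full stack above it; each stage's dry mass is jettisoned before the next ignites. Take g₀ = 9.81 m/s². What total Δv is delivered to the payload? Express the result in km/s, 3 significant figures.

Ignition mass of stage 1 = 37,000+5,230 + 4,050+630 + 2,140 = 49,050 kg.
Stage 1: m₀ = 49,050 kg, m_f = 49,050 − 37,000 = 12,050 kg; Δv = 296×9.81×ln(4.071) = 2903.8×1.4038 ≈ 4076 m/s.
Stage 2: m₀ = 6,820 kg, m_f = 6,820 − 4,050 = 2,770 kg; Δv = 287×9.81×ln(2.462) = 2815.5×0.9010 ≈ 2537 m/s.
Total Δv = 4076 + 2537 = 6613 m/s.

Δv ≈ 6.61 km/s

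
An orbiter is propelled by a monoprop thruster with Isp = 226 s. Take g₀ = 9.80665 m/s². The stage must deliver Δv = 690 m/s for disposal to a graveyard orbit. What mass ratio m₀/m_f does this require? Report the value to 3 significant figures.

mass ratio ≈ 1.37

v_e = Isp · g₀ = 226 × 9.80665 = 2216.3 m/s.
Rocket equation: m₀/m_f = exp(Δv / v_e) = exp(690 / 2216.3) = exp(0.3113) = 1.3652.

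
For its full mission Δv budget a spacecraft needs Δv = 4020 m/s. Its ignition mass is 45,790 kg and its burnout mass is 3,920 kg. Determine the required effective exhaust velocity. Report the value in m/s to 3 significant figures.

v_e ≈ 1640 m/s

ln(m₀/m_f) = ln(45790/3920) = ln(11.68) = 2.4580.
By the Tsiolkovsky rocket equation, v_e = Δv / ln(m₀/m_f) = 4020 / 2.4580 = 1635.5 m/s.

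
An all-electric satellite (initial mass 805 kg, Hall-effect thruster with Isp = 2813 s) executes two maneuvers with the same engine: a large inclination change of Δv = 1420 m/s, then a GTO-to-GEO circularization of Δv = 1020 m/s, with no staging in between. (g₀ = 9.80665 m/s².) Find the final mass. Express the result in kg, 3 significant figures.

v_e = Isp · g₀ = 2813 × 9.80665 = 27586.1 m/s.
After the first burn: m = 805 × exp(−1420/27586.1) = 805 × 0.94983 = 764.613 kg.
After the second burn: m = 764.613 × exp(−1020/27586.1) = 764.613 × 0.96370 = 736.858 kg.

final mass ≈ 737 kg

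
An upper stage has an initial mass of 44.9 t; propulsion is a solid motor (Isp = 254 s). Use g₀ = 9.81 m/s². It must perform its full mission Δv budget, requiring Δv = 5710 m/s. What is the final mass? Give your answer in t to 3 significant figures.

final mass ≈ 4.54 t

v_e = Isp · g₀ = 254 × 9.81 = 2491.7 m/s.
From the ideal rocket equation, m₀/m_f = exp(Δv / v_e) = exp(5710 / 2491.7) = exp(2.2916) = 9.8905.
m_f = m₀ / 9.8905 = 44.9 / 9.8905 = 4.53971 t.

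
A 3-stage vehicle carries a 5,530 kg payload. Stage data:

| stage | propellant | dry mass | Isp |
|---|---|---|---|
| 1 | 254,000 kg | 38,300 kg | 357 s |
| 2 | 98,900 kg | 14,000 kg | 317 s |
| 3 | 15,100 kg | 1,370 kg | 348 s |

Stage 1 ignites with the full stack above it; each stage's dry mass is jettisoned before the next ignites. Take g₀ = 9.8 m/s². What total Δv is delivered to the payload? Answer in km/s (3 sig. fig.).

Ignition mass of stage 1 = 254,000+38,300 + 98,900+14,000 + 15,100+1,370 + 5,530 = 427,200 kg.
Stage 1: m₀ = 427,200 kg, m_f = 427,200 − 254,000 = 173,200 kg; Δv = 357×9.8×ln(2.467) = 3498.6×0.9028 ≈ 3159 m/s.
Stage 2: m₀ = 134,900 kg, m_f = 134,900 − 98,900 = 36,000 kg; Δv = 317×9.8×ln(3.747) = 3106.6×1.3210 ≈ 4104 m/s.
Stage 3: m₀ = 22,000 kg, m_f = 22,000 − 15,100 = 6,900 kg; Δv = 348×9.8×ln(3.188) = 3410.4×1.1595 ≈ 3954 m/s.
Total Δv = 3159 + 4104 + 3954 = 11217 m/s.

Δv ≈ 11.2 km/s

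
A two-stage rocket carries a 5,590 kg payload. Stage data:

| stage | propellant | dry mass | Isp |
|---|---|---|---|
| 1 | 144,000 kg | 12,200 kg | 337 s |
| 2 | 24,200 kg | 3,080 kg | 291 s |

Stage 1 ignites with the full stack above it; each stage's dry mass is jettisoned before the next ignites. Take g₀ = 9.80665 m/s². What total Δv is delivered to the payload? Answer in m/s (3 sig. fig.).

Ignition mass of stage 1 = 144,000+12,200 + 24,200+3,080 + 5,590 = 189,070 kg.
Stage 1: m₀ = 189,070 kg, m_f = 189,070 − 144,000 = 45,070 kg; Δv = 337×9.80665×ln(4.195) = 3304.8×1.4339 ≈ 4739 m/s.
Stage 2: m₀ = 32,870 kg, m_f = 32,870 − 24,200 = 8,670 kg; Δv = 291×9.80665×ln(3.791) = 2853.7×1.3327 ≈ 3803 m/s.
Total Δv = 4739 + 3803 = 8542 m/s.

Δv ≈ 8540 m/s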